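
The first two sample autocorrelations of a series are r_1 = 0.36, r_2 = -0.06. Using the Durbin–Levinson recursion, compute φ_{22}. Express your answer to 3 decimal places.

φ_{22} = (r_2 − r_1²) / (1 − r_1²)
r_1² = (0.36)² = 0.1296
Numerator = -0.06 − 0.1296 = -0.1896; denominator = 1 − 0.1296 = 0.8704
φ_{22} = -0.1896 / 0.8704 = -0.218

-0.218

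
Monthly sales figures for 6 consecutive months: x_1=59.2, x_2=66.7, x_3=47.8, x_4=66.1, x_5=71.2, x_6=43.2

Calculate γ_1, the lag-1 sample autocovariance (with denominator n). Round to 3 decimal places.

Mean x̄ = (59.2 + 66.7 + 47.8 + 66.1 + 71.2 + 43.2)/6 = 59.0333
Σ_{t=1}^{5}(x_t−x̄)(x_{t+1}−x̄) = -270.8878
γ_1 = -270.8878 / 6 = -45.148

-45.148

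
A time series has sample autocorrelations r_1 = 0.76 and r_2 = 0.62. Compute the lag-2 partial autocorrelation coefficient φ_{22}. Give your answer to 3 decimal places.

φ_{22} = (r_2 − r_1²) / (1 − r_1²)
r_1² = (0.76)² = 0.5776
Numerator = 0.62 − 0.5776 = 0.0424; denominator = 1 − 0.5776 = 0.4224
φ_{22} = 0.0424 / 0.4224 = 0.100

0.100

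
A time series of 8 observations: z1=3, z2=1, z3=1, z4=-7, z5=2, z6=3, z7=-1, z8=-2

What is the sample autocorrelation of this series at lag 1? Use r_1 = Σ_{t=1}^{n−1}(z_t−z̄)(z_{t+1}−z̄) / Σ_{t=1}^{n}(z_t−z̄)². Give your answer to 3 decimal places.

Mean z̄ = (3 + 1 + 1 − 7 + 2 + 3 − 1 − 2)/8 = 0.0000
Deviations from mean: 3.0000, 1.0000, 1.0000, -7.0000, 2.0000, 3.0000, -1.0000, -2.0000
Numerator Σ_{t=1}^{7}(z_t−z̄)(z_{t+1}−z̄) = -12.0000
Denominator Σ(z_t−z̄)² = 78.0000
r_1 = -12.0000 / 78.0000 = -0.154

-0.154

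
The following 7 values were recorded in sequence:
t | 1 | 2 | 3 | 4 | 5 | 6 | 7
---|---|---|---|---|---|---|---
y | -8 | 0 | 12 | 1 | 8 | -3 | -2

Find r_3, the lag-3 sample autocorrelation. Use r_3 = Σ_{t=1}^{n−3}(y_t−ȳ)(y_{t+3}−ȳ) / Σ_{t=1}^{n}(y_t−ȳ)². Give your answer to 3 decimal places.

-0.184

Mean ȳ = (-8 + 0 + 12 + 1 + 8 − 3 − 2)/7 = 1.1429
Deviations from mean: -9.1429, -1.1429, 10.8571, -0.1429, 6.8571, -4.1429, -3.1429
Σ(y_t−ȳ)(y_{t+3}−ȳ) = (1.3061) + (-7.8367) + (-44.9796) + (0.4490) = -51.0612
Denominator Σ(y_t−ȳ)² = 276.8571
r_3 = -51.0612 / 276.8571 = -0.184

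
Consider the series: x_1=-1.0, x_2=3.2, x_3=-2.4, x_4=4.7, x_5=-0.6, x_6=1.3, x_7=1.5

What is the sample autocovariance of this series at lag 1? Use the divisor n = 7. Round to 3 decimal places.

-4.380

Mean x̄ = (-1.0 + 3.2 − 2.4 + 4.7 − 0.6 + 1.3 + 1.5)/7 = 0.9571
Σ_{t=1}^{6}(x_t−x̄)(x_{t+1}−x̄) = -30.6604
γ_1 = -30.6604 / 7 = -4.380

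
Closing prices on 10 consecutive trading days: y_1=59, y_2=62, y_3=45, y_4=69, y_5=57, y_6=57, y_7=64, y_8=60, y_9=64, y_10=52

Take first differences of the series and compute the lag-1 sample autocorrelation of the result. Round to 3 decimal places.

-0.677

First differences Δy: 3, -17, 24, -12, 0, 7, -4, 4, -12
Mean of differences = -0.7778
Numerator Σ(Δy_t−Δȳ)(Δy_{t+1}−Δȳ) = -838.0494
Denominator Σ(Δy_t−Δȳ)² = 1237.5556
r_1(Δy) = -838.0494 / 1237.5556 = -0.677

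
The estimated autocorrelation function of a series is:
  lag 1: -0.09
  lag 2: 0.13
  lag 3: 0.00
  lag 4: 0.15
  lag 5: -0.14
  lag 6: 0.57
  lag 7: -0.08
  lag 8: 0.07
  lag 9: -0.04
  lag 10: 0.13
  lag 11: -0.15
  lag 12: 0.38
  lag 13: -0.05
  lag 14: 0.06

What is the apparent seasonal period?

6

The largest autocorrelation is r_6 = 0.57, with a weaker echo at lag 12 (0.38); the remaining lags stay at or below 0.15.
The dominant spike at lag 6 indicates a seasonal period of 6.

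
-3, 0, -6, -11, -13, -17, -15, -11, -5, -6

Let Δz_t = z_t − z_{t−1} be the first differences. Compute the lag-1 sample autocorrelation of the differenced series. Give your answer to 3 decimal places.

First differences Δz: 3, -6, -5, -2, -4, 2, 4, 6, -1
Mean of differences = -0.3333
Numerator Σ(Δz_t−Δz̄)(Δz_{t+1}−Δz̄) = 46.2222
Denominator Σ(Δz_t−Δz̄)² = 146.0000
r_1(Δz) = 46.2222 / 146.0000 = 0.317

0.317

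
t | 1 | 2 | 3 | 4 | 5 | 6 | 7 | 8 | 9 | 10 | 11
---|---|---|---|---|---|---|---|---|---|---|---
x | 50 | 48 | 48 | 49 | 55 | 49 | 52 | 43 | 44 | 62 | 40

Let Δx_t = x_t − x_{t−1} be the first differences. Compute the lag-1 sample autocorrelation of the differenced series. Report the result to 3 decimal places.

-0.465

First differences Δx: -2, 0, 1, 6, -6, 3, -9, 1, 18, -22
Mean of differences = -1.0000
Numerator Σ(Δx_t−Δx̄)(Δx_{t+1}−Δx̄) = -449.0000
Denominator Σ(Δx_t−Δx̄)² = 966.0000
r_1(Δx) = -449.0000 / 966.0000 = -0.465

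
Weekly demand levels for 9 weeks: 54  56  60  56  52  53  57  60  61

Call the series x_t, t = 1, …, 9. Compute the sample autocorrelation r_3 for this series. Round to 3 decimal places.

Mean x̄ = (54 + 56 + 60 + 56 + 52 + 53 + 57 + 60 + 61)/9 = 56.5556
Σ(x_t−x̄)(x_{t+3}−x̄) = (1.4198) + (2.5309) + (-12.2469) + (-0.2469) + (-15.6914) + (-15.8025) = -40.0370
Denominator Σ(x_t−x̄)² = 84.2222
r_3 = -40.0370 / 84.2222 = -0.475

-0.475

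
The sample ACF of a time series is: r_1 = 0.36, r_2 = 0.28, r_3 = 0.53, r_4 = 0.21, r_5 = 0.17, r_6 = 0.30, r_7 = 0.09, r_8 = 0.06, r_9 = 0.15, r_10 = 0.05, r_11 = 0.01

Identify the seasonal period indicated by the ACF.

The largest autocorrelation is r_3 = 0.53; the remaining lags stay at or below 0.36. The elevated value at lag 1 (0.36), dropping to 0.28 at lag 2, reflects decaying short-term dependence rather than seasonality.
The dominant spike at lag 3 indicates a seasonal period of 3.

3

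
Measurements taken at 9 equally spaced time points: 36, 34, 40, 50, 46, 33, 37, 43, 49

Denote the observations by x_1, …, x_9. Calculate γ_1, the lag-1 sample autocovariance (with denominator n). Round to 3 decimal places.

Mean x̄ = (36 + 34 + 40 + 50 + 46 + 33 + 37 + 43 + 49)/9 = 40.8889
Σ_{t=1}^{8}(x_t−x̄)(x_{t+1}−x̄) = 77.5432
γ_1 = 77.5432 / 9 = 8.616

8.616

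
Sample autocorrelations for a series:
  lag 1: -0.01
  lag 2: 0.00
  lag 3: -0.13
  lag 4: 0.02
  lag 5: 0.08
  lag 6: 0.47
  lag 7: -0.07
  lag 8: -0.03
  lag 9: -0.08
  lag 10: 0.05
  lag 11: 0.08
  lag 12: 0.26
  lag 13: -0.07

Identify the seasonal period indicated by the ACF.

The largest autocorrelation is r_6 = 0.47, with a weaker echo at lag 12 (0.26); the remaining lags stay at or below 0.08.
The dominant spike at lag 6 indicates a seasonal period of 6.

6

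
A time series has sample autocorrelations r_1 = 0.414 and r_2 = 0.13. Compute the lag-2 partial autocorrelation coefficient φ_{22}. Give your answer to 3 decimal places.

-0.050

φ_{22} = (r_2 − r_1²) / (1 − r_1²)
r_1² = (0.414)² = 0.171396
Numerator = 0.13 − 0.1714 = -0.0414; denominator = 1 − 0.1714 = 0.8286
φ_{22} = -0.0414 / 0.8286 = -0.050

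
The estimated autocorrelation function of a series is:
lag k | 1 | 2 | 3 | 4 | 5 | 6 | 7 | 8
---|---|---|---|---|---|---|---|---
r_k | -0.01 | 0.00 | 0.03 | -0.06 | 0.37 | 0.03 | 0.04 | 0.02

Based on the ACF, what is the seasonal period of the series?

The largest autocorrelation is r_5 = 0.37; the remaining lags stay at or below 0.04.
The dominant spike at lag 5 indicates a seasonal period of 5.

5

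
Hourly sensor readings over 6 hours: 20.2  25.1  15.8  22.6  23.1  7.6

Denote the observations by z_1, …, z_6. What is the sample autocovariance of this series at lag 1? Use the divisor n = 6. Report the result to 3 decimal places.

-9.402

Mean z̄ = (20.2 + 25.1 + 15.8 + 22.6 + 23.1 + 7.6)/6 = 19.0667
Deviations: 1.1333, 6.0333, -3.2667, 3.5333, 4.0333, -11.4667
Σ_{t=1}^{5}(z_t−z̄)(z_{t+1}−z̄) = -56.4111
γ_1 = -56.4111 / 6 = -9.402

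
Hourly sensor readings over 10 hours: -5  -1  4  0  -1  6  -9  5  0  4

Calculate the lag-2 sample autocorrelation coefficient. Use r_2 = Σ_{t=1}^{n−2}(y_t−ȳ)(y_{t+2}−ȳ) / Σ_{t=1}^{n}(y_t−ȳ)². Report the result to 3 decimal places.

Mean ȳ = (-5 − 1 + 4 + 0 − 1 + 6 − 9 + 5 + 0 + 4)/10 = 0.3000
Numerator Σ_{t=1}^{8}(y_t−ȳ)(y_{t+2}−ȳ) = 33.3200
Denominator Σ(y_t−ȳ)² = 200.1000
r_2 = 33.3200 / 200.1000 = 0.167

0.167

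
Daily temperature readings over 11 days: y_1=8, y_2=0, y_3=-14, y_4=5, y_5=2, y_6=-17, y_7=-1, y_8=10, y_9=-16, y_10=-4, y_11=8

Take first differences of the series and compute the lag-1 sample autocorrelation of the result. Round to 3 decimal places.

-0.316

First differences Δy: -8, -14, 19, -3, -19, 16, 11, -26, 12, 12
Mean of differences = 0.0000
Numerator Σ(Δy_t−Δȳ)(Δy_{t+1}−Δȳ) = -736.0000
Denominator Σ(Δy_t−Δȳ)² = 2332.0000
r_1(Δy) = -736.0000 / 2332.0000 = -0.316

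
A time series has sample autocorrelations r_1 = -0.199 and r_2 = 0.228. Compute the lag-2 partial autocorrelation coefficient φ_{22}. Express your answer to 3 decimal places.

0.196

φ_{22} = (r_2 − r_1²) / (1 − r_1²)
r_1² = (-0.199)² = 0.039601
Numerator = 0.228 − 0.0396 = 0.1884; denominator = 1 − 0.0396 = 0.9604
φ_{22} = 0.1884 / 0.9604 = 0.196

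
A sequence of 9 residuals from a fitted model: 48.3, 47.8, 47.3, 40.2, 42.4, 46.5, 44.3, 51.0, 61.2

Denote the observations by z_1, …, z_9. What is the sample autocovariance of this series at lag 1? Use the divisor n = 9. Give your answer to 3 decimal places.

9.562

Mean z̄ = (48.3 + 47.8 + 47.3 + 40.2 + 42.4 + 46.5 + 44.3 + 51.0 + 61.2)/9 = 47.6667
Σ_{t=1}^{8}(z_t−z̄)(z_{t+1}−z̄) = 86.0589
γ_1 = 86.0589 / 9 = 9.562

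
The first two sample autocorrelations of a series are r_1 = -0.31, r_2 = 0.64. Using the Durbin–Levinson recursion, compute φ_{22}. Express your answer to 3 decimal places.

0.602

φ_{22} = (r_2 − r_1²) / (1 − r_1²)
r_1² = (-0.31)² = 0.0961
Numerator = 0.64 − 0.0961 = 0.5439; denominator = 1 − 0.0961 = 0.9039
φ_{22} = 0.5439 / 0.9039 = 0.602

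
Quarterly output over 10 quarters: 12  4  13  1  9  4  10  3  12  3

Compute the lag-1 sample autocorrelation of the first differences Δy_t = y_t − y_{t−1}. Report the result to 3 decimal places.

-0.852

First differences Δy: -8, 9, -12, 8, -5, 6, -7, 9, -9
Mean of differences = -1.0000
Numerator Σ(Δy_t−Δȳ)(Δy_{t+1}−Δȳ) = -525.0000
Denominator Σ(Δy_t−Δȳ)² = 616.0000
r_1(Δy) = -525.0000 / 616.0000 = -0.852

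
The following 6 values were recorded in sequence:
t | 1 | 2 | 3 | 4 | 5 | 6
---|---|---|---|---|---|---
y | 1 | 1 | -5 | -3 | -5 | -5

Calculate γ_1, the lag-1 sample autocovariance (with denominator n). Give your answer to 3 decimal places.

1.981

Mean ȳ = (1 + 1 − 5 − 3 − 5 − 5)/6 = -2.6667
Σ_{t=1}^{5}(y_t−ȳ)(y_{t+1}−ȳ) = 11.8889
γ_1 = 11.8889 / 6 = 1.981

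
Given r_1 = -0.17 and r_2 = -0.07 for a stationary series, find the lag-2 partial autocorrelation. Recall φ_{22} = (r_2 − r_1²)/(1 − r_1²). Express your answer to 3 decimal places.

-0.102

φ_{22} = (r_2 − r_1²) / (1 − r_1²)
r_1² = (-0.17)² = 0.0289
Numerator = -0.07 − 0.0289 = -0.0989; denominator = 1 − 0.0289 = 0.9711
φ_{22} = -0.0989 / 0.9711 = -0.102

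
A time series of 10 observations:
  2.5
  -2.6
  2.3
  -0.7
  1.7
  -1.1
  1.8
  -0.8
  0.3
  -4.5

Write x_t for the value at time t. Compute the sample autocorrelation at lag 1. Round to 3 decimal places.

Mean x̄ = (2.5 − 2.6 + 2.3 − 0.7 + 1.7 − 1.1 + 1.8 − 0.8 + 0.3 − 4.5)/10 = -0.1100
Numerator Σ_{t=1}^{9}(x_t−x̄)(x_{t+1}−x̄) = -22.0731
Denominator Σ(x_t−x̄)² = 46.9890
r_1 = -22.0731 / 46.9890 = -0.470

-0.470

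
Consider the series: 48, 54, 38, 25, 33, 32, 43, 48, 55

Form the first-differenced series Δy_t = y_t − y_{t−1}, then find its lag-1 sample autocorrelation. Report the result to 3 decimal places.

0.117

First differences Δy: 6, -16, -13, 8, -1, 11, 5, 7
Mean of differences = 0.8750
Numerator Σ(Δy_t−Δȳ)(Δy_{t+1}−Δȳ) = 83.4844
Denominator Σ(Δy_t−Δȳ)² = 714.8750
r_1(Δy) = 83.4844 / 714.8750 = 0.117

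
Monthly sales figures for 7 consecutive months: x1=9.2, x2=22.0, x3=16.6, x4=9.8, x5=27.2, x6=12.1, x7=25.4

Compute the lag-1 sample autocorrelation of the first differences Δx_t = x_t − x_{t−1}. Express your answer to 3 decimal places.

-0.659

First differences Δx: 12.8, -5.4, -6.8, 17.4, -15.1, 13.3
Mean of differences = 2.7000
Numerator Σ(Δx_t−Δx̄)(Δx_{t+1}−Δx̄) = -594.8500
Denominator Σ(Δx_t−Δx̄)² = 903.1600
r_1(Δx) = -594.8500 / 903.1600 = -0.659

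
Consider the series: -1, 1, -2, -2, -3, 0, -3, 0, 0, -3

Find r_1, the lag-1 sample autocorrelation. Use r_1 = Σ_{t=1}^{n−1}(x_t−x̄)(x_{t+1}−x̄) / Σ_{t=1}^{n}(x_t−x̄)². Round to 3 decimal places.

-0.318

Mean x̄ = (-1 + 1 − 2 − 2 − 3 + 0 − 3 + 0 + 0 − 3)/10 = -1.3000
Numerator Σ_{t=1}^{9}(x_t−x̄)(x_{t+1}−x̄) = -6.3900
Denominator Σ(x_t−x̄)² = 20.1000
r_1 = -6.3900 / 20.1000 = -0.318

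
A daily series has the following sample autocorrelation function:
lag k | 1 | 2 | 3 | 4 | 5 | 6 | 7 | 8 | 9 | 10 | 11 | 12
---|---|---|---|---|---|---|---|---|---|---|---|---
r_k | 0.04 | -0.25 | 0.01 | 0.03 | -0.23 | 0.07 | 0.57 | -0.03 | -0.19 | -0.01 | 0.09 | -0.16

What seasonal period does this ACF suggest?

The largest autocorrelation is r_7 = 0.57; the remaining lags stay at or below 0.09.
The dominant spike at lag 7 indicates a seasonal period of 7.

7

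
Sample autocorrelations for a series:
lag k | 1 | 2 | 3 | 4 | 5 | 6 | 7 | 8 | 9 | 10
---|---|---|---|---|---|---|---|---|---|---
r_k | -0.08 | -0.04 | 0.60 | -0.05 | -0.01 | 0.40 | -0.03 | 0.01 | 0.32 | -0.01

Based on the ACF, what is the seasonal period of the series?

The largest autocorrelation is r_3 = 0.60, with weaker echoes at lags 6 (0.40) and 9 (0.32); the remaining lags stay at or below 0.01.
The dominant spike at lag 3 indicates a seasonal period of 3.

3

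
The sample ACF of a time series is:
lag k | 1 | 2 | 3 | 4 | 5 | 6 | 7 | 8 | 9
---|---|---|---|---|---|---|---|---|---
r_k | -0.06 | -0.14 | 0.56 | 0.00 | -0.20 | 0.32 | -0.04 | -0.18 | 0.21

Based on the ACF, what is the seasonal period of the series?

3

The largest autocorrelation is r_3 = 0.56, with weaker echoes at lags 6 (0.32) and 9 (0.21); the remaining lags stay at or below 0.00.
The dominant spike at lag 3 indicates a seasonal period of 3.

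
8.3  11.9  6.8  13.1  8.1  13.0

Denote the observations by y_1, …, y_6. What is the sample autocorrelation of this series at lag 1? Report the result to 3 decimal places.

Mean ȳ = (8.3 + 11.9 + 6.8 + 13.1 + 8.1 + 13.0)/6 = 10.2000
Σ(y_t−ȳ)(y_{t+1}−ȳ) = (-3.2300) + (-5.7800) + (-9.8600) + (-6.0900) + (-5.8800) = -30.8400
Denominator Σ(y_t−ȳ)² = 38.7200
r_1 = -30.8400 / 38.7200 = -0.796

-0.796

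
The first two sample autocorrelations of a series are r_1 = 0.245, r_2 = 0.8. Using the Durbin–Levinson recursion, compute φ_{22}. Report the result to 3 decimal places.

φ_{22} = (r_2 − r_1²) / (1 − r_1²)
r_1² = (0.245)² = 0.060025
Numerator = 0.8 − 0.0600 = 0.7400; denominator = 1 − 0.0600 = 0.9400
φ_{22} = 0.7400 / 0.9400 = 0.787

0.787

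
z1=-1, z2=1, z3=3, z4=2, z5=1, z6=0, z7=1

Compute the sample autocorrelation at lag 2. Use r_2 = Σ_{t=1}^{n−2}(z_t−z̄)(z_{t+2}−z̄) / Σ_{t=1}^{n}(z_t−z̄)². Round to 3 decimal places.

-0.500

Mean z̄ = (-1 + 1 + 3 + 2 + 1 + 0 + 1)/7 = 1.0000
Deviations from mean: -2.0000, 0.0000, 2.0000, 1.0000, 0.0000, -1.0000, 0.0000
Numerator Σ_{t=1}^{5}(z_t−z̄)(z_{t+2}−z̄) = -5.0000
Denominator Σ(z_t−z̄)² = 10.0000
r_2 = -5.0000 / 10.0000 = -0.500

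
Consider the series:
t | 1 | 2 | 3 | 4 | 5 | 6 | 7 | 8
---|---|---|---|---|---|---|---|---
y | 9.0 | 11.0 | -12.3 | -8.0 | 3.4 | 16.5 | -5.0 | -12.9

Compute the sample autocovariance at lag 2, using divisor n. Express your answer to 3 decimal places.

Mean ȳ = (9.0 + 11.0 − 12.3 − 8.0 + 3.4 + 16.5 − 5.0 − 12.9)/8 = 0.2125
Deviations: 8.7875, 10.7875, -12.5125, -8.2125, 3.1875, 16.2875, -5.2125, -13.1125
Σ_{t=1}^{6}(y_t−ȳ)(y_{t+2}−ȳ) = -602.3753
γ_2 = -602.3753 / 8 = -75.297

-75.297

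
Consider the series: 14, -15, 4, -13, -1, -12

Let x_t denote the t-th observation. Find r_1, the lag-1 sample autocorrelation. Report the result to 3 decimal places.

Mean x̄ = (14 − 15 + 4 − 13 − 1 − 12)/6 = -3.8333
Deviations from mean: 17.8333, -11.1667, 7.8333, -9.1667, 2.8333, -8.1667
Σ(x_t−x̄)(x_{t+1}−x̄) = (-199.1389) + (-87.4722) + (-71.8056) + (-25.9722) + (-23.1389) = -407.5278
Denominator Σ(x_t−x̄)² = 662.8333
r_1 = -407.5278 / 662.8333 = -0.615

-0.615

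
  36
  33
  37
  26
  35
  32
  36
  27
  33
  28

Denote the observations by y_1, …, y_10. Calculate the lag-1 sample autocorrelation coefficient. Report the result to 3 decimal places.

-0.479

Mean ȳ = (36 + 33 + 37 + 26 + 35 + 32 + 36 + 27 + 33 + 28)/10 = 32.3000
Numerator Σ_{t=1}^{9}(y_t−ȳ)(y_{t+1}−ȳ) = -68.9900
Denominator Σ(y_t−ȳ)² = 144.1000
r_1 = -68.9900 / 144.1000 = -0.479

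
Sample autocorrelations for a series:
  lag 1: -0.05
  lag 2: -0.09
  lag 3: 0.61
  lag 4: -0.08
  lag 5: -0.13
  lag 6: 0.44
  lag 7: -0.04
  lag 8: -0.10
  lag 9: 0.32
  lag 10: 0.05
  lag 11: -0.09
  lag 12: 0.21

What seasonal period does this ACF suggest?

3

The largest autocorrelation is r_3 = 0.61, with weaker echoes at lags 6 (0.44), 9 (0.32) and 12 (0.21); the remaining lags stay at or below 0.05.
The dominant spike at lag 3 indicates a seasonal period of 3.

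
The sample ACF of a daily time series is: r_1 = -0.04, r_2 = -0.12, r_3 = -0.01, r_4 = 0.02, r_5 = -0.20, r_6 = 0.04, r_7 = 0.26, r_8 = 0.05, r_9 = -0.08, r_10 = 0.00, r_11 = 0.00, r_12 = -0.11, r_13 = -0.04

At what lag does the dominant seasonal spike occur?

The largest autocorrelation is r_7 = 0.26; the remaining lags stay at or below 0.05.
The dominant spike at lag 7 indicates a seasonal period of 7.

7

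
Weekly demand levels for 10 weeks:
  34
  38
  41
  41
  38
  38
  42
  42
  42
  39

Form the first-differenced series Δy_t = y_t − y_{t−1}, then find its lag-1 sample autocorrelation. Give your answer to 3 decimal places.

0.168

First differences Δy: 4, 3, 0, -3, 0, 4, 0, 0, -3
Mean of differences = 0.5556
Numerator Σ(Δy_t−Δȳ)(Δy_{t+1}−Δȳ) = 9.4691
Denominator Σ(Δy_t−Δȳ)² = 56.2222
r_1(Δy) = 9.4691 / 56.2222 = 0.168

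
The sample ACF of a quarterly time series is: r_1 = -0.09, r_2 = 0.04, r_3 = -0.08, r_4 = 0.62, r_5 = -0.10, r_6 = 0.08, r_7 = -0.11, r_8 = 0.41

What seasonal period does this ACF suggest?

The largest autocorrelation is r_4 = 0.62, with a weaker echo at lag 8 (0.41); the remaining lags stay at or below 0.08.
The dominant spike at lag 4 indicates a seasonal period of 4.

4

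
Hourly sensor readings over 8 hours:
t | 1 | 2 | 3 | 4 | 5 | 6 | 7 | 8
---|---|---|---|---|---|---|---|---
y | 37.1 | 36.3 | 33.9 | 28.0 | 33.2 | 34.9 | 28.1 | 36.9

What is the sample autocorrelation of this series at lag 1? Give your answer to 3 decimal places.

-0.164

Mean ȳ = (37.1 + 36.3 + 33.9 + 28.0 + 33.2 + 34.9 + 28.1 + 36.9)/8 = 33.5500
Deviations from mean: 3.5500, 2.7500, 0.3500, -5.5500, -0.3500, 1.3500, -5.4500, 3.3500
Σ(y_t−ȳ)(y_{t+1}−ȳ) = (9.7625) + (0.9625) + (-1.9425) + (1.9425) + (-0.4725) + (-7.3575) + (-18.2575) = -15.3625
Denominator Σ(y_t−ȳ)² = 93.9600
r_1 = -15.3625 / 93.9600 = -0.164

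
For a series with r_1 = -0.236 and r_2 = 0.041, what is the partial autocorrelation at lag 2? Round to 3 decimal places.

-0.016

φ_{22} = (r_2 − r_1²) / (1 − r_1²)
r_1² = (-0.236)² = 0.055696
Numerator = 0.041 − 0.0557 = -0.0147; denominator = 1 − 0.0557 = 0.9443
φ_{22} = -0.0147 / 0.9443 = -0.016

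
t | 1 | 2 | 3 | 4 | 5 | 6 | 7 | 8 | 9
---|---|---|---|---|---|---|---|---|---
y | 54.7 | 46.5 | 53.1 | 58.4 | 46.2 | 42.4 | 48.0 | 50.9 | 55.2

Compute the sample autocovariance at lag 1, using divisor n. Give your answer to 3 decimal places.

Mean ȳ = (54.7 + 46.5 + 53.1 + 58.4 + 46.2 + 42.4 + 48.0 + 50.9 + 55.2)/9 = 50.6000
Σ_{t=1}^{8}(y_t−ȳ)(y_{t+1}−ȳ) = 16.1200
γ_1 = 16.1200 / 9 = 1.791

1.791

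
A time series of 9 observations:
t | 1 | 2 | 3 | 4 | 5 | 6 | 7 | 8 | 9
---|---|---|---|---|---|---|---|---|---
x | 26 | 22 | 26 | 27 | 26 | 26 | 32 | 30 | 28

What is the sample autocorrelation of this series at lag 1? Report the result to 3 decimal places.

0.375

Mean x̄ = (26 + 22 + 26 + 27 + 26 + 26 + 32 + 30 + 28)/9 = 27.0000
Numerator Σ_{t=1}^{8}(x_t−x̄)(x_{t+1}−x̄) = 24.0000
Denominator Σ(x_t−x̄)² = 64.0000
r_1 = 24.0000 / 64.0000 = 0.375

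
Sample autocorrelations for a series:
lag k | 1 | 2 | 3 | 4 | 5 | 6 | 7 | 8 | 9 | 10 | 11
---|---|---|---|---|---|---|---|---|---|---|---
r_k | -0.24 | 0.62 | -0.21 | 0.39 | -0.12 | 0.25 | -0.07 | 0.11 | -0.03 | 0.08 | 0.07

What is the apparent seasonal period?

The largest autocorrelation is r_2 = 0.62, with weaker echoes at lags 4 (0.39) and 6 (0.25); the remaining lags stay at or below 0.11.
The dominant spike at lag 2 indicates a seasonal period of 2.

2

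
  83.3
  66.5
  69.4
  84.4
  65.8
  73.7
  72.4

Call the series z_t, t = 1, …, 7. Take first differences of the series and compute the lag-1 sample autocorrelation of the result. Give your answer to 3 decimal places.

First differences Δz: -16.8, 2.9, 15.0, -18.6, 7.9, -1.3
Mean of differences = -1.8167
Numerator Σ(Δz_t−Δz̄)(Δz_{t+1}−Δz̄) = -431.6503
Denominator Σ(Δz_t−Δz̄)² = 905.9083
r_1(Δz) = -431.6503 / 905.9083 = -0.476

-0.476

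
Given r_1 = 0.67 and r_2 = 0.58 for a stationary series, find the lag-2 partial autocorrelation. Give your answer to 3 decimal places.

0.238

φ_{22} = (r_2 − r_1²) / (1 − r_1²)
r_1² = (0.67)² = 0.4489
Numerator = 0.58 − 0.4489 = 0.1311; denominator = 1 − 0.4489 = 0.5511
φ_{22} = 0.1311 / 0.5511 = 0.238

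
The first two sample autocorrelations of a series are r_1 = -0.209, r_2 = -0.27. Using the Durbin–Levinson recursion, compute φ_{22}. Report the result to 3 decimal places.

-0.328

φ_{22} = (r_2 − r_1²) / (1 − r_1²)
r_1² = (-0.209)² = 0.043681
Numerator = -0.27 − 0.0437 = -0.3137; denominator = 1 − 0.0437 = 0.9563
φ_{22} = -0.3137 / 0.9563 = -0.328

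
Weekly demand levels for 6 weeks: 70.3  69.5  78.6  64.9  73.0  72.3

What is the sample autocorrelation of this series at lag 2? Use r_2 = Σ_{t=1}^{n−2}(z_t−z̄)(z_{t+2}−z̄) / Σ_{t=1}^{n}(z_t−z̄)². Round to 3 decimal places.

0.099

Mean z̄ = (70.3 + 69.5 + 78.6 + 64.9 + 73.0 + 72.3)/6 = 71.4333
Σ(z_t−z̄)(z_{t+2}−z̄) = (-8.1222) + (12.6311) + (11.2278) + (-5.6622) = 10.0744
Denominator Σ(z_t−z̄)² = 102.2733
r_2 = 10.0744 / 102.2733 = 0.099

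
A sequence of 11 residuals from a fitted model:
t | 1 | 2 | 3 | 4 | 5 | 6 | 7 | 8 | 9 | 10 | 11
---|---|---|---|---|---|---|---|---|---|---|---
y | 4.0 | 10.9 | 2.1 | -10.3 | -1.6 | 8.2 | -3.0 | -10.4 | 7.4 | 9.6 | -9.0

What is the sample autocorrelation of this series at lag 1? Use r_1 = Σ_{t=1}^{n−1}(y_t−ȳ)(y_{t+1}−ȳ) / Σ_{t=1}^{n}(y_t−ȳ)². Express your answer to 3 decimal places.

Mean ȳ = (4.0 + 10.9 + 2.1 − 10.3 − 1.6 + 8.2 − 3.0 − 10.4 + 7.4 + 9.6 − 9.0)/11 = 0.7182
Numerator Σ_{t=1}^{10}(y_t−ȳ)(y_{t+1}−ȳ) = -47.2803
Denominator Σ(y_t−ȳ)² = 654.5164
r_1 = -47.2803 / 654.5164 = -0.072

-0.072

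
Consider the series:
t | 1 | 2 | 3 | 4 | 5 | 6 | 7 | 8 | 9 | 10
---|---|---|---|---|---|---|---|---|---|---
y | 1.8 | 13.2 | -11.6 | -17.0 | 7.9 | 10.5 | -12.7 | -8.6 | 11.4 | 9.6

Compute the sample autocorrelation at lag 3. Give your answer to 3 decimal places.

0.083

Mean ȳ = (1.8 + 13.2 − 11.6 − 17.0 + 7.9 + 10.5 − 12.7 − 8.6 + 11.4 + 9.6)/10 = 0.4500
Numerator Σ_{t=1}^{7}(y_t−ȳ)(y_{t+3}−ȳ) = 102.0975
Denominator Σ(y_t−ȳ)² = 1229.0450
r_3 = 102.0975 / 1229.0450 = 0.083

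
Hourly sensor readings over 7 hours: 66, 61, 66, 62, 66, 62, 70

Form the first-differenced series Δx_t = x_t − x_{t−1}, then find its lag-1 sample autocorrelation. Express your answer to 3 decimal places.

-0.691

First differences Δx: -5, 5, -4, 4, -4, 8
Mean of differences = 0.6667
Numerator Σ(Δx_t−Δx̄)(Δx_{t+1}−Δx̄) = -110.1111
Denominator Σ(Δx_t−Δx̄)² = 159.3333
r_1(Δx) = -110.1111 / 159.3333 = -0.691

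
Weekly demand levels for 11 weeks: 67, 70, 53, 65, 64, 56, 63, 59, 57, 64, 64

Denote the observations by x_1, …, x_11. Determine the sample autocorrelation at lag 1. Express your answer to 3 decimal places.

-0.248

Mean x̄ = (67 + 70 + 53 + 65 + 64 + 56 + 63 + 59 + 57 + 64 + 64)/11 = 62.0000
Numerator Σ_{t=1}^{10}(x_t−x̄)(x_{t+1}−x̄) = -65.0000
Denominator Σ(x_t−x̄)² = 262.0000
r_1 = -65.0000 / 262.0000 = -0.248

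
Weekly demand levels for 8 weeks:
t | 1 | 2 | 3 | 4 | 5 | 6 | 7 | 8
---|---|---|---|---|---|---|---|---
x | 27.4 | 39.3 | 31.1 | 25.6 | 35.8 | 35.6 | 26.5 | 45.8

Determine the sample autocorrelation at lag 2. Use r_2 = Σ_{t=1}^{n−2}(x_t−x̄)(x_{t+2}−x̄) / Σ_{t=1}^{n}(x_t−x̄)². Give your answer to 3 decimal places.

Mean x̄ = (27.4 + 39.3 + 31.1 + 25.6 + 35.8 + 35.6 + 26.5 + 45.8)/8 = 33.3875
Deviations from mean: -5.9875, 5.9125, -2.2875, -7.7875, 2.4125, 2.2125, -6.8875, 12.4125
Numerator Σ_{t=1}^{6}(x_t−x̄)(x_{t+2}−x̄) = -44.2491
Denominator Σ(x_t−x̄)² = 348.9088
r_2 = -44.2491 / 348.9088 = -0.127

-0.127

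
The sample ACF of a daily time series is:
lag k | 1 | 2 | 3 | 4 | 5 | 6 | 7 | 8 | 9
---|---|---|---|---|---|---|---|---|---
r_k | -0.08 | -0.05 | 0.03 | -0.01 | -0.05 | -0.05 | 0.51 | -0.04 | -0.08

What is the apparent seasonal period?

The largest autocorrelation is r_7 = 0.51; the remaining lags stay at or below 0.03.
The dominant spike at lag 7 indicates a seasonal period of 7.

7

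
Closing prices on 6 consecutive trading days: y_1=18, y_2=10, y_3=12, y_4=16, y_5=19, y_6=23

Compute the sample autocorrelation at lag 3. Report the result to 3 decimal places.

Mean ȳ = (18 + 10 + 12 + 16 + 19 + 23)/6 = 16.3333
Numerator Σ_{t=1}^{3}(y_t−ȳ)(y_{t+3}−ȳ) = -46.3333
Denominator Σ(y_t−ȳ)² = 113.3333
r_3 = -46.3333 / 113.3333 = -0.409

-0.409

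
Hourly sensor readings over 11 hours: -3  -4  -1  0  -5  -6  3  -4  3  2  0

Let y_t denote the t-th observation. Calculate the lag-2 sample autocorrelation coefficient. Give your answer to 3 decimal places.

Mean ȳ = (-3 − 4 − 1 + 0 − 5 − 6 + 3 − 4 + 3 + 2 + 0)/11 = -1.3636
Numerator Σ_{t=1}^{9}(y_t−ȳ)(y_{t+2}−ȳ) = 0.6446
Denominator Σ(y_t−ȳ)² = 104.5455
r_2 = 0.6446 / 104.5455 = 0.006

0.006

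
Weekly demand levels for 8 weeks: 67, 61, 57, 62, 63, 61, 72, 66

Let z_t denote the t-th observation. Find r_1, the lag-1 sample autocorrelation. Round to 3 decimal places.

Mean z̄ = (67 + 61 + 57 + 62 + 63 + 61 + 72 + 66)/8 = 63.6250
Deviations from mean: 3.3750, -2.6250, -6.6250, -1.6250, -0.6250, -2.6250, 8.3750, 2.3750
Σ(z_t−z̄)(z_{t+1}−z̄) = (-8.8594) + (17.3906) + (10.7656) + (1.0156) + (1.6406) + (-21.9844) + (19.8906) = 19.8594
Denominator Σ(z_t−z̄)² = 147.8750
r_1 = 19.8594 / 147.8750 = 0.134

0.134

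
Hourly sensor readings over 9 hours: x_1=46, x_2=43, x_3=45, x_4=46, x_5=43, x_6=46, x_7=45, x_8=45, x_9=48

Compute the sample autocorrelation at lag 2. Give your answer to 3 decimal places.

Mean x̄ = (46 + 43 + 45 + 46 + 43 + 46 + 45 + 45 + 48)/9 = 45.2222
Σ(x_t−x̄)(x_{t+2}−x̄) = (-0.1728) + (-1.7284) + (0.4938) + (0.6049) + (0.4938) + (-0.1728) + (-0.6173) = -1.0988
Denominator Σ(x_t−x̄)² = 19.5556
r_2 = -1.0988 / 19.5556 = -0.056

-0.056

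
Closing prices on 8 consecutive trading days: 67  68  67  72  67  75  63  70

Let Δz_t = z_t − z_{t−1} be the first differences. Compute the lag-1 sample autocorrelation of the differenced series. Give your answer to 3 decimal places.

-0.809

First differences Δz: 1, -1, 5, -5, 8, -12, 7
Mean of differences = 0.4286
Numerator Σ(Δz_t−Δz̄)(Δz_{t+1}−Δz̄) = -249.0408
Denominator Σ(Δz_t−Δz̄)² = 307.7143
r_1(Δz) = -249.0408 / 307.7143 = -0.809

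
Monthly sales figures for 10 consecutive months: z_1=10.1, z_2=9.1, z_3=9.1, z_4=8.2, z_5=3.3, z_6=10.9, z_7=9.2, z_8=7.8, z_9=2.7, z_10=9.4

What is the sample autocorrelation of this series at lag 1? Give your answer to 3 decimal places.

Mean z̄ = (10.1 + 9.1 + 9.1 + 8.2 + 3.3 + 10.9 + 9.2 + 7.8 + 2.7 + 9.4)/10 = 7.9800
Numerator Σ_{t=1}^{9}(z_t−z̄)(z_{t+1}−z̄) = -14.0244
Denominator Σ(z_t−z̄)² = 68.8960
r_1 = -14.0244 / 68.8960 = -0.204

-0.204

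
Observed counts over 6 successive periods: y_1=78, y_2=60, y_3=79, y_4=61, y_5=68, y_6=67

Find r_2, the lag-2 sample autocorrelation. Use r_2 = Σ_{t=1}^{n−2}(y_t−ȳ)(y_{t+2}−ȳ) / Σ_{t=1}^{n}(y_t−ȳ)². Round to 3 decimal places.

Mean ȳ = (78 + 60 + 79 + 61 + 68 + 67)/6 = 68.8333
Deviations from mean: 9.1667, -8.8333, 10.1667, -7.8333, -0.8333, -1.8333
Σ(y_t−ȳ)(y_{t+2}−ȳ) = (93.1944) + (69.1944) + (-8.4722) + (14.3611) = 168.2778
Denominator Σ(y_t−ȳ)² = 330.8333
r_2 = 168.2778 / 330.8333 = 0.509

0.509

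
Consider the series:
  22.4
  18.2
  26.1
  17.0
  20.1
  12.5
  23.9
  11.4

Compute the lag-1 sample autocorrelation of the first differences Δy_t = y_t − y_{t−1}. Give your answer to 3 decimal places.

-0.760

First differences Δy: -4.2, 7.9, -9.1, 3.1, -7.6, 11.4, -12.5
Mean of differences = -1.5714
Numerator Σ(Δy_t−Δȳ)(Δy_{t+1}−Δȳ) = -379.4922
Denominator Σ(Δy_t−Δȳ)² = 499.1543
r_1(Δy) = -379.4922 / 499.1543 = -0.760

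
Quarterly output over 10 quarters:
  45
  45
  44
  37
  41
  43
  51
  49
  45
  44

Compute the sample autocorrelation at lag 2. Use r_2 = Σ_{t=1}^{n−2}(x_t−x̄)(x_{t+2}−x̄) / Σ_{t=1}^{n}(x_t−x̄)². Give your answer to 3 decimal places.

Mean x̄ = (45 + 45 + 44 + 37 + 41 + 43 + 51 + 49 + 45 + 44)/10 = 44.4000
Numerator Σ_{t=1}^{8}(x_t−x̄)(x_{t+2}−x̄) = -19.7200
Denominator Σ(x_t−x̄)² = 134.4000
r_2 = -19.7200 / 134.4000 = -0.147

-0.147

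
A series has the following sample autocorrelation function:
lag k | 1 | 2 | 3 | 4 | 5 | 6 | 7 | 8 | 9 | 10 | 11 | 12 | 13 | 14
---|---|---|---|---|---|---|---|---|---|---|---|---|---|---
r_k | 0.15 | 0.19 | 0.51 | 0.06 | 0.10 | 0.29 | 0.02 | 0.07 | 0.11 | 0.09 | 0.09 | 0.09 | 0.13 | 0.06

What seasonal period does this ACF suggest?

3

The largest autocorrelation is r_3 = 0.51, with a weaker echo at lag 6 (0.29); the remaining lags stay at or below 0.19.
The dominant spike at lag 3 indicates a seasonal period of 3.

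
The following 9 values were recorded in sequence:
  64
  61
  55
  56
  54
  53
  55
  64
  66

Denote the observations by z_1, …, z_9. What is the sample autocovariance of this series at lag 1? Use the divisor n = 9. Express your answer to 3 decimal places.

Mean z̄ = (64 + 61 + 55 + 56 + 54 + 53 + 55 + 64 + 66)/9 = 58.6667
Σ_{t=1}^{8}(z_t−z̄)(z_{t+1}−z̄) = 92.8889
γ_1 = 92.8889 / 9 = 10.321

10.321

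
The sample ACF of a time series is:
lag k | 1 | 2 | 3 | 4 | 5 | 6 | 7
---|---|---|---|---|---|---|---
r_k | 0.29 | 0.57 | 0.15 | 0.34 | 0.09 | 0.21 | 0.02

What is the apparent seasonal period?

2

The largest autocorrelation is r_2 = 0.57, with a weaker echo at lag 4 (0.34); the remaining lags stay at or below 0.29.
The dominant spike at lag 2 indicates a seasonal period of 2.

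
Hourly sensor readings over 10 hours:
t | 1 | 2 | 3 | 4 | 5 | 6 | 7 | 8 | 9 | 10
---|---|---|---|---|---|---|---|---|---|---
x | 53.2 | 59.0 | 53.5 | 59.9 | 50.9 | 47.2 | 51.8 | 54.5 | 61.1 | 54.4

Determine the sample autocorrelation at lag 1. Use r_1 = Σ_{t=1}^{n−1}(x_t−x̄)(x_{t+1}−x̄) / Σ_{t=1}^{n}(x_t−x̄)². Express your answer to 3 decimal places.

0.059

Mean x̄ = (53.2 + 59.0 + 53.5 + 59.9 + 50.9 + 47.2 + 51.8 + 54.5 + 61.1 + 54.4)/10 = 54.5500
Numerator Σ_{t=1}^{9}(x_t−x̄)(x_{t+1}−x̄) = 10.0425
Denominator Σ(x_t−x̄)² = 169.1850
r_1 = 10.0425 / 169.1850 = 0.059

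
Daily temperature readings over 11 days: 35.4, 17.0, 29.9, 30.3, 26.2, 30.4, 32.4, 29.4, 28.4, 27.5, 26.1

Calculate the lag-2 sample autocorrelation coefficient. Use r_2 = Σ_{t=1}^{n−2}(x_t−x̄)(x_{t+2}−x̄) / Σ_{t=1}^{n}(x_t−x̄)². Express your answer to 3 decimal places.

-0.087

Mean x̄ = (35.4 + 17.0 + 29.9 + 30.3 + 26.2 + 30.4 + 32.4 + 29.4 + 28.4 + 27.5 + 26.1)/11 = 28.4545
Numerator Σ_{t=1}^{9}(x_t−x̄)(x_{t+2}−x̄) = -18.8132
Denominator Σ(x_t−x̄)² = 216.7273
r_2 = -18.8132 / 216.7273 = -0.087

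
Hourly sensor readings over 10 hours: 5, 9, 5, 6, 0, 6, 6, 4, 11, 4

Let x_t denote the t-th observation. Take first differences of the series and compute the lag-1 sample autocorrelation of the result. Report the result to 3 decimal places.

First differences Δx: 4, -4, 1, -6, 6, 0, -2, 7, -7
Mean of differences = -0.1111
Numerator Σ(Δx_t−Δx̄)(Δx_{t+1}−Δx̄) = -124.7901
Denominator Σ(Δx_t−Δx̄)² = 206.8889
r_1(Δx) = -124.7901 / 206.8889 = -0.603

-0.603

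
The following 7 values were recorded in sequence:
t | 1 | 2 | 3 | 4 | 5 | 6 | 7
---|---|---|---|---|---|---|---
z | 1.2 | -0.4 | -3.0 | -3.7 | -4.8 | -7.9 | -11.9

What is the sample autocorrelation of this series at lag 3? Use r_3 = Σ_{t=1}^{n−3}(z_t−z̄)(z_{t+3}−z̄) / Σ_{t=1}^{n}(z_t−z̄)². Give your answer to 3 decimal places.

-0.066

Mean z̄ = (1.2 − 0.4 − 3.0 − 3.7 − 4.8 − 7.9 − 11.9)/7 = -4.3571
Deviations from mean: 5.5571, 3.9571, 1.3571, 0.6571, -0.4429, -3.5429, -7.5429
Numerator Σ_{t=1}^{4}(z_t−z̄)(z_{t+3}−z̄) = -7.8655
Denominator Σ(z_t−z̄)² = 118.4571
r_3 = -7.8655 / 118.4571 = -0.066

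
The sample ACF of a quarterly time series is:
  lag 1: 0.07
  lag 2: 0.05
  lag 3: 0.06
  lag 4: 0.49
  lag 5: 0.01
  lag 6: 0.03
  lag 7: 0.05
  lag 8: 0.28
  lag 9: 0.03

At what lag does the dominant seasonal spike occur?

The largest autocorrelation is r_4 = 0.49, with a weaker echo at lag 8 (0.28); the remaining lags stay at or below 0.07.
The dominant spike at lag 4 indicates a seasonal period of 4.

4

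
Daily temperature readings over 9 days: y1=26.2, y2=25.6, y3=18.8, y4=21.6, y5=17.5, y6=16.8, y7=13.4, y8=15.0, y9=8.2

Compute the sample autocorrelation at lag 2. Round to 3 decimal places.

Mean ȳ = (26.2 + 25.6 + 18.8 + 21.6 + 17.5 + 16.8 + 13.4 + 15.0 + 8.2)/9 = 18.1222
Σ(y_t−ȳ)(y_{t+2}−ȳ) = (5.4749) + (26.0060) + (-0.4217) + (-4.5984) + (2.9383) + (4.1283) + (46.8549) = 80.3823
Denominator Σ(y_t−ȳ)² = 266.3556
r_2 = 80.3823 / 266.3556 = 0.302

0.302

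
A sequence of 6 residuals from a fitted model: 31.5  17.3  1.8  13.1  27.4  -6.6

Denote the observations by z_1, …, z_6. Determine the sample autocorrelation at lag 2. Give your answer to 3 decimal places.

Mean z̄ = (31.5 + 17.3 + 1.8 + 13.1 + 27.4 − 6.6)/6 = 14.0833
Deviations from mean: 17.4167, 3.2167, -12.2833, -0.9833, 13.3167, -20.6833
Σ(z_t−z̄)(z_{t+2}−z̄) = (-213.9347) + (-3.1631) + (-163.5731) + (20.3386) = -360.3322
Denominator Σ(z_t−z̄)² = 1070.6683
r_2 = -360.3322 / 1070.6683 = -0.337

-0.337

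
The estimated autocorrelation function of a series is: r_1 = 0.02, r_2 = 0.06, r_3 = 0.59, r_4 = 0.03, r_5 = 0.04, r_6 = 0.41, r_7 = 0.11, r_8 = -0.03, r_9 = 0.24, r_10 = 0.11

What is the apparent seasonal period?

The largest autocorrelation is r_3 = 0.59, with weaker echoes at lags 6 (0.41) and 9 (0.24); the remaining lags stay at or below 0.11.
The dominant spike at lag 3 indicates a seasonal period of 3.

3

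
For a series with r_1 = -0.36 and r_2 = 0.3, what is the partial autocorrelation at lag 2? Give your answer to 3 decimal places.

φ_{22} = (r_2 − r_1²) / (1 − r_1²)
r_1² = (-0.36)² = 0.1296
Numerator = 0.3 − 0.1296 = 0.1704; denominator = 1 − 0.1296 = 0.8704
φ_{22} = 0.1704 / 0.8704 = 0.196

0.196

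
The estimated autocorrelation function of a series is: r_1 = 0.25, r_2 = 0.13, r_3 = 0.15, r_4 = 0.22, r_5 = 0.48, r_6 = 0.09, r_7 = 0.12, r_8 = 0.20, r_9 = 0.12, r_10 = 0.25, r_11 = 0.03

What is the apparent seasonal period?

5

The largest autocorrelation is r_5 = 0.48; the remaining lags stay at or below 0.25. The elevated value at lag 1 (0.25), dropping to 0.13 at lag 2, reflects decaying short-term dependence rather than seasonality.
The dominant spike at lag 5 indicates a seasonal period of 5.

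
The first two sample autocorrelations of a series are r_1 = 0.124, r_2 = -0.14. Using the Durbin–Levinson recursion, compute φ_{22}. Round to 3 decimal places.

-0.158

φ_{22} = (r_2 − r_1²) / (1 − r_1²)
r_1² = (0.124)² = 0.015376
Numerator = -0.14 − 0.0154 = -0.1554; denominator = 1 − 0.0154 = 0.9846
φ_{22} = -0.1554 / 0.9846 = -0.158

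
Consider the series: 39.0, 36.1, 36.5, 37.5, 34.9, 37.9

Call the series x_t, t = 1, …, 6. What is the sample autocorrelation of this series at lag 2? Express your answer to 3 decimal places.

Mean x̄ = (39.0 + 36.1 + 36.5 + 37.5 + 34.9 + 37.9)/6 = 36.9833
Deviations from mean: 2.0167, -0.8833, -0.4833, 0.5167, -2.0833, 0.9167
Numerator Σ_{t=1}^{4}(x_t−x̄)(x_{t+2}−x̄) = 0.0494
Denominator Σ(x_t−x̄)² = 10.5283
r_2 = 0.0494 / 10.5283 = 0.005

0.005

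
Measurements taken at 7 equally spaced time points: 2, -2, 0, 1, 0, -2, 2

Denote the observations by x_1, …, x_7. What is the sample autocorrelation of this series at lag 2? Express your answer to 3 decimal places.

Mean x̄ = (2 − 2 + 0 + 1 + 0 − 2 + 2)/7 = 0.1429
Deviations from mean: 1.8571, -2.1429, -0.1429, 0.8571, -0.1429, -2.1429, 1.8571
Σ(x_t−x̄)(x_{t+2}−x̄) = (-0.2653) + (-1.8367) + (0.0204) + (-1.8367) + (-0.2653) = -4.1837
Denominator Σ(x_t−x̄)² = 16.8571
r_2 = -4.1837 / 16.8571 = -0.248

-0.248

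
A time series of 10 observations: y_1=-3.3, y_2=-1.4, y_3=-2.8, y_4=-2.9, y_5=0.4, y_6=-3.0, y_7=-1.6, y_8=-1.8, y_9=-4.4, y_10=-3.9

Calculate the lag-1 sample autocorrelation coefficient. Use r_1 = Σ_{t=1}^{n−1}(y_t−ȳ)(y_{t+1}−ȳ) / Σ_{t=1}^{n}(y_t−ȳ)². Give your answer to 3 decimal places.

Mean ȳ = (-3.3 − 1.4 − 2.8 − 2.9 + 0.4 − 3.0 − 1.6 − 1.8 − 4.4 − 3.9)/10 = -2.4700
Numerator Σ_{t=1}^{9}(y_t−ȳ)(y_{t+1}−ȳ) = -2.2659
Denominator Σ(y_t−ȳ)² = 17.6210
r_1 = -2.2659 / 17.6210 = -0.129

-0.129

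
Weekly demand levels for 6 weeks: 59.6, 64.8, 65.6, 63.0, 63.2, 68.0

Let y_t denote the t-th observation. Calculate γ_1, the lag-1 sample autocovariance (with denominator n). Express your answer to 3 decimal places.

-1.044

Mean ȳ = (59.6 + 64.8 + 65.6 + 63.0 + 63.2 + 68.0)/6 = 64.0333
Deviations: -4.4333, 0.7667, 1.5667, -1.0333, -0.8333, 3.9667
Σ_{t=1}^{5}(y_t−ȳ)(y_{t+1}−ȳ) = -6.2611
γ_1 = -6.2611 / 6 = -1.044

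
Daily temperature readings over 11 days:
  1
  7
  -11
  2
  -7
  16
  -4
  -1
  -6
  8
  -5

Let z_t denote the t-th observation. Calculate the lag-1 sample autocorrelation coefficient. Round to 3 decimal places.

Mean z̄ = (1 + 7 − 11 + 2 − 7 + 16 − 4 − 1 − 6 + 8 − 5)/11 = 0.0000
Numerator Σ_{t=1}^{10}(z_t−z̄)(z_{t+1}−z̄) = -360.0000
Denominator Σ(z_t−z̄)² = 622.0000
r_1 = -360.0000 / 622.0000 = -0.579

-0.579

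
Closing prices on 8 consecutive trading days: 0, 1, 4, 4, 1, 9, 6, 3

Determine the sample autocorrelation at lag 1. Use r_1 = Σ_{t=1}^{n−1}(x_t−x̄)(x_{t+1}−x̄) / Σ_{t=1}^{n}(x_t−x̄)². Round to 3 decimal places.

0.085

Mean x̄ = (0 + 1 + 4 + 4 + 1 + 9 + 6 + 3)/8 = 3.5000
Deviations from mean: -3.5000, -2.5000, 0.5000, 0.5000, -2.5000, 5.5000, 2.5000, -0.5000
Numerator Σ_{t=1}^{7}(x_t−x̄)(x_{t+1}−x̄) = 5.2500
Denominator Σ(x_t−x̄)² = 62.0000
r_1 = 5.2500 / 62.0000 = 0.085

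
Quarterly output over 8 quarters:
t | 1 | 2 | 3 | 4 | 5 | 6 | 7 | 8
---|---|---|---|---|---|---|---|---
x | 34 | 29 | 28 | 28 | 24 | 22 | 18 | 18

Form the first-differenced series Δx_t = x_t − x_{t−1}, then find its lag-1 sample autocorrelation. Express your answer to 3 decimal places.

-0.368

First differences Δx: -5, -1, 0, -4, -2, -4, 0
Mean of differences = -2.2857
Numerator Σ(Δx_t−Δx̄)(Δx_{t+1}−Δx̄) = -9.3673
Denominator Σ(Δx_t−Δx̄)² = 25.4286
r_1(Δx) = -9.3673 / 25.4286 = -0.368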